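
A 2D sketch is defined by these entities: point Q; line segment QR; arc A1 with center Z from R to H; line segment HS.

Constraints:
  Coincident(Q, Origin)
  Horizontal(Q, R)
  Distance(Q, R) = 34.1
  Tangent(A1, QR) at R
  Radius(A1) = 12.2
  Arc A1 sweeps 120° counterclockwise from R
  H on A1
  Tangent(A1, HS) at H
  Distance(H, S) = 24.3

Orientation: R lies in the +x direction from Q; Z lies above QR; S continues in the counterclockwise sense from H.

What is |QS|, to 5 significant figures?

51.042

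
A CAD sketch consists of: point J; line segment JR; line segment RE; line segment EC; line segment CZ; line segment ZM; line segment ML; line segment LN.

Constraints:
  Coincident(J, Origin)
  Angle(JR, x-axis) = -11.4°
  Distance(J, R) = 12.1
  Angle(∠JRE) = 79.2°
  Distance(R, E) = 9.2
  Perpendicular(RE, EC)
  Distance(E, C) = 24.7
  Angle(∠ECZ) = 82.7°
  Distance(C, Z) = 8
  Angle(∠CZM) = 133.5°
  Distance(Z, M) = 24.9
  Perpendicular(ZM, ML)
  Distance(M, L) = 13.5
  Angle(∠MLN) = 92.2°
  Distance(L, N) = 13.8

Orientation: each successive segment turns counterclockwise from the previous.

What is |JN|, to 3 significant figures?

6.62

J is at the origin; JR runs at -11.4° with length 12.1, so R = (11.9, -2.39). ∠JRE = 79.2° gives RE at 89.4° from the x-axis; with |RE| = 9.2, E = (12.0, 6.81). The perpendicularity gives EC at right angles to RE, so EC runs at 179°; with |EC| = 24.7, C = (-12.7, 7.07). ∠ECZ = 82.7° gives CZ at -83.3° from the x-axis; with |CZ| = 8.0, Z = (-11.8, -0.879). ∠CZM = 133.5° gives ZM at -36.8° from the x-axis; with |ZM| = 24.9, M = (8.13, -15.8). ZM ⟂ ML, so ML runs at 53.2°; with |ML| = 13.5, L = (16.2, -4.98). ∠MLN = 92.2° gives LN at 141° from the x-axis; with |LN| = 13.8, N = (5.49, 3.70). Then |JN| = |N − J| = 6.62.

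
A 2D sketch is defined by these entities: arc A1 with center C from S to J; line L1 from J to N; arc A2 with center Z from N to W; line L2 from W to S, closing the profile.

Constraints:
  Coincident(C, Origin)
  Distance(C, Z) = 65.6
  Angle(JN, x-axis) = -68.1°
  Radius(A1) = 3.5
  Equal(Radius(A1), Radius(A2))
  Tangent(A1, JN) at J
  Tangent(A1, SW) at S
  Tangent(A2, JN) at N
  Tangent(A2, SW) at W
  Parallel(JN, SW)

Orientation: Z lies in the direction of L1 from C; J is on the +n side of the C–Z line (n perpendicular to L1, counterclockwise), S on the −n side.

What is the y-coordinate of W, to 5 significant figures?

-62.172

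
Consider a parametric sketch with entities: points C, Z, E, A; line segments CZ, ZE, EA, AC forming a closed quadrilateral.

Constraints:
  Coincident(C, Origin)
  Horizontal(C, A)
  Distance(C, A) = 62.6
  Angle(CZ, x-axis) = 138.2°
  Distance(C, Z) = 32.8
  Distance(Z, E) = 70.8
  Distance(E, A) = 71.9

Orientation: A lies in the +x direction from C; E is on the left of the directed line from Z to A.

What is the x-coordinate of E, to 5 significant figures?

31.736

Checks: |ZE| = 70.80 ✓; |EA| = 71.90 ✓.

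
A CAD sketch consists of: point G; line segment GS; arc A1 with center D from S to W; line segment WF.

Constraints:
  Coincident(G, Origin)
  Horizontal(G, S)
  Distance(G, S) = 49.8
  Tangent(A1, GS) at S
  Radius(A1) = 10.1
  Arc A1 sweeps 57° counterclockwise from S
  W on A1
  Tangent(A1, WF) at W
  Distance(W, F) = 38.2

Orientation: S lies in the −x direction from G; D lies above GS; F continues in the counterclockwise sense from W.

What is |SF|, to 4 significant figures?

46.90

G is at the origin; GS is horizontal with |GS| = 49.8 and S on the −x side, so S = (-49.80, 0.000). Tangency of A1 to GS means the radius DS is perpendicular to GS, so D = S + (0, 10.1) = (-49.80, 10.10). On A1, S sits at bearing -90° from D; a 57° counterclockwise sweep puts W at bearing -33°, so W = D + 10.1·(cos -33°, sin -33°) = (-41.33, 4.599). Since A1 is tangent to WF there, DW ⟂ WF, so WF runs along (−sin -33°, cos -33°); with |WF| = 38.2, F = (-20.52, 36.64). Then |SF| = |F − S| = 46.90.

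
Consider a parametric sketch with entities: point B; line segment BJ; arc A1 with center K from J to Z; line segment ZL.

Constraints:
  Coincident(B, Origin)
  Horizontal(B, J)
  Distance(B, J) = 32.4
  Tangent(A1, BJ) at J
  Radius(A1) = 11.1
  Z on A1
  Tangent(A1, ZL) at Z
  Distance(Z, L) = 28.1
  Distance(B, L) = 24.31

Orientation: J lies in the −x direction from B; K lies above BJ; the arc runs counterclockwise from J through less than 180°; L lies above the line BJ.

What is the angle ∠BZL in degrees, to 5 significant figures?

54.448°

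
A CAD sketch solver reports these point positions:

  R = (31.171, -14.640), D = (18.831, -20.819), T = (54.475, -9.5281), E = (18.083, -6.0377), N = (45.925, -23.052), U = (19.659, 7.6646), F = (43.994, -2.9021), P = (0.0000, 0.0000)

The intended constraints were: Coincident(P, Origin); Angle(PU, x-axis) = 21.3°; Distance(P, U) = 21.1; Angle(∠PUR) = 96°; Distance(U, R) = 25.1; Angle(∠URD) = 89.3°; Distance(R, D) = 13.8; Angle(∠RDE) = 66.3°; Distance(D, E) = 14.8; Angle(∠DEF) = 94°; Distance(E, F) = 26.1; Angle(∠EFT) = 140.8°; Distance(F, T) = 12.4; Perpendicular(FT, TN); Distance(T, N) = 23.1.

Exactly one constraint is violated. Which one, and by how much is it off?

Distance(T, N) = 23.1 — off by 7.10.

P = (0.00, 0.00) ✓; PU at 21.30° ✓; |PU| = 21.10 ✓; ∠PUR = 96.00° ✓; |UR| = 25.10 ✓; ∠URD = 89.30° ✓; |RD| = 13.80 ✓; ∠RDE = 66.30° ✓; |DE| = 14.80 ✓; ∠DEF = 94.00° ✓; |EF| = 26.10 ✓; ∠EFT = 140.8° ✓; |FT| = 12.40 ✓; ∠(FT, TN) = 90.00° ✓; |TN| = 16.00 ✗.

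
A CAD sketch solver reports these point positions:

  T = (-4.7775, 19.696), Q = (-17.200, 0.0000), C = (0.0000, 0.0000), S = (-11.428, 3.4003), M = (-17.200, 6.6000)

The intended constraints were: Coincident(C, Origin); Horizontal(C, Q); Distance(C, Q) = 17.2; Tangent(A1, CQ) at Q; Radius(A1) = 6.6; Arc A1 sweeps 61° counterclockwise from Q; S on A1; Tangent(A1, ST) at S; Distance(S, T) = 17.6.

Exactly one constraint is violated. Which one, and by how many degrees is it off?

Tangent(A1, ST) at S — off by 6.80°.

C = (0.00, 0.00) ✓; C.y = 0.00, Q.y = 0.00 ✓; |CQ| = 17.20 ✓; ∠(MQ, QC) = 90.00° ✓; |MQ| = 6.600 ✓; bearing(M→S) − bearing(M→Q) = 61.00° ✓; |MS| = 6.600 ✓; ∠(MS, ST) = 83.20° ✗; |ST| = 17.60 ✓.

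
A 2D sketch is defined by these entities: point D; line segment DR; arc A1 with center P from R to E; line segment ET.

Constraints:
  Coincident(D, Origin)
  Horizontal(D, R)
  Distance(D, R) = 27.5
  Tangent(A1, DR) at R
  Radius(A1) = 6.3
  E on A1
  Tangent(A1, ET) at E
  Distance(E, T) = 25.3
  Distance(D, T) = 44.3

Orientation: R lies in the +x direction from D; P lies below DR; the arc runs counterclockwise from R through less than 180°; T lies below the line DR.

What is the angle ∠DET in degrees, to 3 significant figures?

132°

Checks: ∠(PR, RD) = 90.00° ✓; |PE| = 6.300 ✓; ∠(PE, ET) = 90.00° ✓; |ET| = 25.30 ✓; |DT| = 44.30 ✓.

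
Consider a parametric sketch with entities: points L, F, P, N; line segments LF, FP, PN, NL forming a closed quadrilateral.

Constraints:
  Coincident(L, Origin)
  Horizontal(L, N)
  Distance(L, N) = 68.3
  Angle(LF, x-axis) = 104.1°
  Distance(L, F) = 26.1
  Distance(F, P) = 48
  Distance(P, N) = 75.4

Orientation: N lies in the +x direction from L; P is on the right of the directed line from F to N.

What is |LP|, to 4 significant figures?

22.90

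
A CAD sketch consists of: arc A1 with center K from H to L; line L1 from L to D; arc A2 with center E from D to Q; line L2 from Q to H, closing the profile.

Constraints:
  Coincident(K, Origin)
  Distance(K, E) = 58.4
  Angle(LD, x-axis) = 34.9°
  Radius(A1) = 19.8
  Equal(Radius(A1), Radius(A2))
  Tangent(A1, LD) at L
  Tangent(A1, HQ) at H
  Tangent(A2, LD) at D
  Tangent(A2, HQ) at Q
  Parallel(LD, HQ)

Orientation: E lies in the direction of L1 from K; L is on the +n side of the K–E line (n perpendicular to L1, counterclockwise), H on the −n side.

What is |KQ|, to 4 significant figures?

61.67

Tangency of A1 to both parallel lines with radius 19.8 puts L and H at K ± 19.8·n: L = (-11.33, 16.24), H = (11.33, -16.24). Equal radii place D and Q the same way about E: D = E + 19.8·n = (36.57, 49.65), Q = E − 19.8·n = (59.23, 17.17). Then |KQ| = |Q − K| = 61.67.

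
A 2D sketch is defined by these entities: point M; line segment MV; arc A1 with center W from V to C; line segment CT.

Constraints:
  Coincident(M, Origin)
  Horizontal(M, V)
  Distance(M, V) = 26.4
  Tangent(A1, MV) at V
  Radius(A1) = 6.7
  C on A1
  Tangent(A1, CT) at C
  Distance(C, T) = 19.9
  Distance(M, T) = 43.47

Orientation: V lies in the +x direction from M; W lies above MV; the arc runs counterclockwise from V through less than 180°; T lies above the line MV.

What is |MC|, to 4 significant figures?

33.63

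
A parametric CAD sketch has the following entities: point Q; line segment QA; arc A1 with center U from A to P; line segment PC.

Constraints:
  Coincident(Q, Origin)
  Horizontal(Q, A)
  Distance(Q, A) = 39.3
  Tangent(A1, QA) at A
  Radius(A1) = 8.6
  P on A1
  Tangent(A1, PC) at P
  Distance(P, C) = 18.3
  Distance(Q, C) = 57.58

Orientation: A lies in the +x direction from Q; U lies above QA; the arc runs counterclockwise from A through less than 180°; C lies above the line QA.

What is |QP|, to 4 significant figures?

48.04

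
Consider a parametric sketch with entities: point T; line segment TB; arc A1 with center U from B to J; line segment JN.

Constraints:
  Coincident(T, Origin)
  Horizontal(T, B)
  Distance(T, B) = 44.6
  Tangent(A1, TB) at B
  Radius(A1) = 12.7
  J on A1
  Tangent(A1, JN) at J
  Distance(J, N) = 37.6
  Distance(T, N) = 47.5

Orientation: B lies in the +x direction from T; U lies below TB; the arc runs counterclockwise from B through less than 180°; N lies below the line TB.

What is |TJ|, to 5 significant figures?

33.736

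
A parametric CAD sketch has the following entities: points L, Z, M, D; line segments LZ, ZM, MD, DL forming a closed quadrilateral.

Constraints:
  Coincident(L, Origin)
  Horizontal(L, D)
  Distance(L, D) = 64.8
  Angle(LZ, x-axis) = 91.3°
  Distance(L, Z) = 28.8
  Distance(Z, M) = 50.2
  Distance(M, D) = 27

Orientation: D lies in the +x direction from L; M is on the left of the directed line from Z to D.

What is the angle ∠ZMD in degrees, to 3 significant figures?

133°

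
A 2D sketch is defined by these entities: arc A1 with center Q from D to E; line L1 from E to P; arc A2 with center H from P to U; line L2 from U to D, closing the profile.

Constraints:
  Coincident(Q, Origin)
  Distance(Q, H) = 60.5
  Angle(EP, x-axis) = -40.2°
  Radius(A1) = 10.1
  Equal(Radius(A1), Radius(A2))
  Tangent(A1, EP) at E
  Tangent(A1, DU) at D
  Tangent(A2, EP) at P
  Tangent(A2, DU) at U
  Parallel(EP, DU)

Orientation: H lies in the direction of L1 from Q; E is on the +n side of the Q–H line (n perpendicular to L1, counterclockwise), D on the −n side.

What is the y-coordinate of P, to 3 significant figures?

-31.3

The slot axis is L1's direction at -40.2°, so u = (cos -40.2°, sin -40.2°) = (0.764, -0.645) and n = (−sin -40.2°, cos -40.2°) = (0.645, 0.764). Q is at the origin and H lies 60.5 along u from Q, so H = 60.5·u = (46.2, -39.1). Tangency of A1 to both parallel lines with radius 10.1 puts E and D at Q ± 10.1·n: E = (6.52, 7.71), D = (-6.52, -7.71). Equal radii place P and U the same way about H: P = H + 10.1·n = (52.7, -31.3), U = H − 10.1·n = (39.7, -46.8). So P.y = -31.3.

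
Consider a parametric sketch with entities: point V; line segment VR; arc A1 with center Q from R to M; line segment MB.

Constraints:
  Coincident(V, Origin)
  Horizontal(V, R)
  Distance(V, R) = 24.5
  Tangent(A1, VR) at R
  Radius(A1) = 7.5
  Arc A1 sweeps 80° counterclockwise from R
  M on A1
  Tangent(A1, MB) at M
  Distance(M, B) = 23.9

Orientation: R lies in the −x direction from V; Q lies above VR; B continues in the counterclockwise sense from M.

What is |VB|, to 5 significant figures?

32.438

V is at the origin; V and R share the same y with |VR| = 24.5 and R on the −x side, so R = (-24.500, 0.0000). A1 meets VR tangentially, so QR is at right angles to VR, so Q = R + (0, 7.5) = (-24.500, 7.5000). On A1, R sits at bearing -90° from Q; an 80° counterclockwise sweep puts M at bearing -10°, so M = Q + 7.5·(cos -10°, sin -10°) = (-17.114, 6.1976). The tangent condition forces QM to be normal to MB, so MB runs along (−sin -10°, cos -10°); with |MB| = 23.9, B = (-12.964, 29.735). Then |VB| = |B − V| = 32.438.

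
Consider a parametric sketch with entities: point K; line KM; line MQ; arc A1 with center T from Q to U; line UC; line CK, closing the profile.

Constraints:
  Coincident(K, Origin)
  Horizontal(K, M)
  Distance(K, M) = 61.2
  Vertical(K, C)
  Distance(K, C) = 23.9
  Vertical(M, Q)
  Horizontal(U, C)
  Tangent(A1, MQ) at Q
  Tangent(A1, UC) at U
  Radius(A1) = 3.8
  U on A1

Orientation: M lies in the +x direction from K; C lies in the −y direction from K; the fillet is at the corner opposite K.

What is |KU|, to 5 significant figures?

62.177

K is at the origin; KM is horizontal with |KM| = 61.2 and M on the +x side, so M = (61.200, 0.0000). KC is vertical with |KC| = 23.9 and C on the −y side, so C = (0.0000, -23.900). The virtual corner opposite K is at (61.200, -23.900). A1 meets MQ tangentially, so TQ is at right angles to MQ and A1 meets UC tangentially, so TU is at right angles to UC, with radius 3.8, so the center T sits 3.8 in from both sides at T = (57.400, -20.100). That places the tangent points at Q = (61.200, -20.100) on MQ and U = (57.400, -23.900) on UC. Then |KU| = |U − K| = 62.177.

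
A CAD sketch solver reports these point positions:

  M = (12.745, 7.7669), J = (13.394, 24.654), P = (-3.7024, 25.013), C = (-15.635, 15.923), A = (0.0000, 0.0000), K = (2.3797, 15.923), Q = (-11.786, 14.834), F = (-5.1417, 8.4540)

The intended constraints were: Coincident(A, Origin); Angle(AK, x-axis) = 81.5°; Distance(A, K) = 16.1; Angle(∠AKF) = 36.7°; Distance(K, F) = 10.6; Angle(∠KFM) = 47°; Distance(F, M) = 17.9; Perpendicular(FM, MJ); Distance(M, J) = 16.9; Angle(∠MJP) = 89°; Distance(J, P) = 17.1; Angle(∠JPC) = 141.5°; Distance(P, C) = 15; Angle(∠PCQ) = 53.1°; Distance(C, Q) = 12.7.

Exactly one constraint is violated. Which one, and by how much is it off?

Distance(C, Q) = 12.7 — off by 8.70.

A = (0.00, 0.00) ✓; AK at 81.50° ✓; |AK| = 16.10 ✓; ∠AKF = 36.70° ✓; |KF| = 10.60 ✓; ∠KFM = 47.00° ✓; |FM| = 17.90 ✓; ∠(FM, MJ) = 90.00° ✓; |MJ| = 16.90 ✓; ∠MJP = 89.00° ✓; |JP| = 17.10 ✓; ∠JPC = 141.5° ✓; |PC| = 15.00 ✓; ∠PCQ = 53.10° ✓; |CQ| = 4.000 ✗.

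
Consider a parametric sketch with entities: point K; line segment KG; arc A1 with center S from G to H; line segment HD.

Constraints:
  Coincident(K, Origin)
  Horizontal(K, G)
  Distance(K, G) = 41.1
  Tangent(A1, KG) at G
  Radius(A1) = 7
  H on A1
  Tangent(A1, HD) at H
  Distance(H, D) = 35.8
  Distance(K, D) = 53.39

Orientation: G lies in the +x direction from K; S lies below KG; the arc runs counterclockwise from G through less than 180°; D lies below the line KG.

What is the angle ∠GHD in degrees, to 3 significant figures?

136°

K is at the origin; KG is horizontal with |KG| = 41.1 and G on the +x side, so G = (41.1, 0.00). Since A1 is tangent to KG there, SG ⟂ KG, so S = G + (0, -7) = (41.1, -7.00). Since SH ⟂ HD (tangency), |SD| = √(7.0² + 35.8²) = 36.5 regardless of where H sits on A1. So D lies on both circle(K, 53.39) and circle(S, 36.5); the below-KG intersection is D = (32.4, -42.4). H is the foot of the tangent from D: H = (34.1, -6.67).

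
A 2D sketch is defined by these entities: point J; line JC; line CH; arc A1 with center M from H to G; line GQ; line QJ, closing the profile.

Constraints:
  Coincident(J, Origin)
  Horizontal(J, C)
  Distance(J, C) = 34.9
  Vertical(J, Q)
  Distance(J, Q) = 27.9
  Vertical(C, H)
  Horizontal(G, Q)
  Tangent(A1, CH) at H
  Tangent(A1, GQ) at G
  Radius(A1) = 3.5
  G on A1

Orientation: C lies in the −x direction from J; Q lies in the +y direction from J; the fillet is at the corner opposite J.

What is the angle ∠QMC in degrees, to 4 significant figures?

104.5°

J is at the origin; JC is horizontal with |JC| = 34.9 and C on the −x side, so C = (-34.90, 0.000). J and Q share the same x with |JQ| = 27.9 and Q on the +y side, so Q = (0.000, 27.90). The virtual corner opposite J is at (-34.90, 27.90). The tangent condition forces MH to be normal to CH and A1 meets GQ tangentially, so MG is at right angles to GQ, with radius 3.5, so the center M sits 3.5 in from both sides at M = (-31.40, 24.40). Then cos ∠QMC = MQ·MC / (|MQ||MC|), giving 104.5°.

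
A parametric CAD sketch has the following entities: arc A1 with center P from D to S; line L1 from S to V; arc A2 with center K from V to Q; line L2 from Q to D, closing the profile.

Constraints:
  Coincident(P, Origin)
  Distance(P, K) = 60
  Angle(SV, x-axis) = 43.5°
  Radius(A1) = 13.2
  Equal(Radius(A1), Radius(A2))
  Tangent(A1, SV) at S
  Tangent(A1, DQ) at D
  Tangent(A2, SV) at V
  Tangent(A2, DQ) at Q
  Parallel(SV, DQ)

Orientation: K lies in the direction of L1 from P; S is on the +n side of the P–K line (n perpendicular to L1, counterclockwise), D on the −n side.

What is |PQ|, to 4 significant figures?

61.43

The slot axis is L1's direction at 43.5°, so u = (cos 43.5°, sin 43.5°) = (0.7254, 0.6884) and n = (−sin 43.5°, cos 43.5°) = (-0.6884, 0.7254). P is at the origin and K lies 60.0 along u from P, so K = 60.0·u = (43.52, 41.30). Tangency of A1 to both parallel lines with radius 13.2 puts S and D at P ± 13.2·n: S = (-9.086, 9.575), D = (9.086, -9.575). Equal radii place V and Q the same way about K: V = K + 13.2·n = (34.44, 50.88), Q = K − 13.2·n = (52.61, 31.73). Then |PQ| = |Q − P| = 61.43.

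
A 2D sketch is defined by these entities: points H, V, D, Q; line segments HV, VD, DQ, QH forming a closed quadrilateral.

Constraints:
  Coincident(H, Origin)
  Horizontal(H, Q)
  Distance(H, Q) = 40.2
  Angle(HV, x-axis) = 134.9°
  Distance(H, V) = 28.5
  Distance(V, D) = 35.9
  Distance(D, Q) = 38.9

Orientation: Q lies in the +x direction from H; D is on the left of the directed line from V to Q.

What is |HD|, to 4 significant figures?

32.74

H is at the origin; HQ is horizontal with |HQ| = 40.2 and Q in +x, so Q = (40.2, 0). HV runs at 134.9° with |HV| = 28.5, so V = (-20.12, 20.19). D is determined by |VD| = 35.9 and |DQ| = 38.9 together: it lies at the intersection of circle(V, 35.9) and circle(Q, 38.9). With |VQ| = 63.61, the foot of the radical line on VQ is 30.04 from V and the perpendicular offset is √(35.9² − 30.04²) = 19.66. Taking the left-of-VQ solution: D = (14.61, 29.30).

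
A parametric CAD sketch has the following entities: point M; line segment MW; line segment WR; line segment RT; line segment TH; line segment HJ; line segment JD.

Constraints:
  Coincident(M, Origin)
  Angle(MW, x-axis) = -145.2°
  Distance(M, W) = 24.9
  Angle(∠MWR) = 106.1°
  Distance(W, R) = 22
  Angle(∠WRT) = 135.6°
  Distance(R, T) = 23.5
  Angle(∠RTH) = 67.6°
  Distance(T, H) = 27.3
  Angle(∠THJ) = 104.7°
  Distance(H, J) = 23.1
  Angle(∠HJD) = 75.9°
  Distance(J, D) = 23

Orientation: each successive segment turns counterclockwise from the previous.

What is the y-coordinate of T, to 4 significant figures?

-45.68

M is at the origin; MW runs at -145.2° with length 24.9, so W = (-20.45, -14.21). ∠MWR = 106.1° gives WR at -71.30° from the x-axis; with |WR| = 22.0, R = (-13.39, -35.05). ∠WRT = 135.6° gives RT at -26.90° from the x-axis; with |RT| = 23.5, T = (7.564, -45.68). So T.y = -45.68.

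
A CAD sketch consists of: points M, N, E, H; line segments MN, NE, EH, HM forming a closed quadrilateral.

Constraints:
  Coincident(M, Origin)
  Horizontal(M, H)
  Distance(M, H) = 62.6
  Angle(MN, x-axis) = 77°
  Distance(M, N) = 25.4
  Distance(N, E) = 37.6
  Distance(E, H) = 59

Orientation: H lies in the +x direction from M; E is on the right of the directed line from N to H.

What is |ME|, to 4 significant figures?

13.79

Checks: |NE| = 37.60 ✓; |EH| = 59.00 ✓.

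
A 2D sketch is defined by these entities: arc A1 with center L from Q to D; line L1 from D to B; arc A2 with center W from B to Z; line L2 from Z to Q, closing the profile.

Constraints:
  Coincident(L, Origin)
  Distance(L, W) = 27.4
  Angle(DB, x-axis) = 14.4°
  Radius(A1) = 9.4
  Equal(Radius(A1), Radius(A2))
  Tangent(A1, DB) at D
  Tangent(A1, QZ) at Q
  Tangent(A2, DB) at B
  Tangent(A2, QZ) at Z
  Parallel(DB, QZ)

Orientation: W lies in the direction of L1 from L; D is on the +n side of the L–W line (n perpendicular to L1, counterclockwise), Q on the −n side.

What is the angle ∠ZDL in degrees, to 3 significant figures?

55.5°

The slot axis is L1's direction at 14.4°, so u = (cos 14.4°, sin 14.4°) = (0.969, 0.249) and n = (−sin 14.4°, cos 14.4°) = (-0.249, 0.969). L is at the origin and W lies 27.4 along u from L, so W = 27.4·u = (26.5, 6.81). Tangency of A1 to both parallel lines with radius 9.4 puts D and Q at L ± 9.4·n: D = (-2.34, 9.10), Q = (2.34, -9.10). Equal radii place B and Z the same way about W: B = W + 9.4·n = (24.2, 15.9), Z = W − 9.4·n = (28.9, -2.29). Then cos ∠ZDL = DZ·DL / (|DZ||DL|), giving 55.5°.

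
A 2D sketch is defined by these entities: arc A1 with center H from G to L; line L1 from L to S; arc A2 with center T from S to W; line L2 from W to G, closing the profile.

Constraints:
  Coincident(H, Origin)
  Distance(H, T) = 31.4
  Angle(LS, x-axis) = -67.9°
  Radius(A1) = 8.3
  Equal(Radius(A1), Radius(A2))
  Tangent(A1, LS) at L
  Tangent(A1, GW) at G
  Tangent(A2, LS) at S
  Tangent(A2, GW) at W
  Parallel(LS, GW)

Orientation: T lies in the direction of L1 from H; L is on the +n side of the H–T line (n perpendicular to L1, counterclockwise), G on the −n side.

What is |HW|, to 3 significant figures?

32.5

The slot axis is L1's direction at -67.9°, so u = (cos -67.9°, sin -67.9°) = (0.376, -0.927) and n = (−sin -67.9°, cos -67.9°) = (0.927, 0.376). H is at the origin and T lies 31.4 along u from H, so T = 31.4·u = (11.8, -29.1). Tangency of A1 to both parallel lines with radius 8.3 puts L and G at H ± 8.3·n: L = (7.69, 3.12), G = (-7.69, -3.12). Equal radii place S and W the same way about T: S = T + 8.3·n = (19.5, -26.0), W = T − 8.3·n = (4.12, -32.2). Then |HW| = |W − H| = 32.5.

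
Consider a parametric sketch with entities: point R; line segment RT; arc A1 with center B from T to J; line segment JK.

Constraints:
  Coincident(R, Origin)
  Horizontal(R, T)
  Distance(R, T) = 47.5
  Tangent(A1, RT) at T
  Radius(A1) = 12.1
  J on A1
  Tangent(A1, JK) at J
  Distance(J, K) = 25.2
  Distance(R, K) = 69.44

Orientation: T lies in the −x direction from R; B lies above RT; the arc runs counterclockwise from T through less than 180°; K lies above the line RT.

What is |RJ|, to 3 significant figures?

44.7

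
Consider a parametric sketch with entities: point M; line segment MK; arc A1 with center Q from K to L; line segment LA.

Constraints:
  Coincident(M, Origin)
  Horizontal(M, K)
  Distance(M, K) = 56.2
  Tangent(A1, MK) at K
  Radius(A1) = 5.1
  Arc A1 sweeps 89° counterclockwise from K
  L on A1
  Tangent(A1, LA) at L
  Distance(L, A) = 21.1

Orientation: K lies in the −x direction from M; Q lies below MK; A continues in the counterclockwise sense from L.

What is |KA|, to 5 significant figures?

26.674

M is at the origin; MK is horizontal with |MK| = 56.2 and K on the −x side, so K = (-56.200, 0.0000). Tangency of A1 to MK means the radius QK is perpendicular to MK, so Q = K + (0, -5.1) = (-56.200, -5.1000). On A1, K sits at bearing 90° from Q; an 89° counterclockwise sweep puts L at bearing 179°, so L = Q + 5.1·(cos 179°, sin 179°) = (-61.299, -5.0110). Tangency of A1 to LA means the radius QL is perpendicular to LA, so LA runs along (−sin 179°, cos 179°); with |LA| = 21.1, A = (-61.667, -26.108). Then |KA| = |A − K| = 26.674.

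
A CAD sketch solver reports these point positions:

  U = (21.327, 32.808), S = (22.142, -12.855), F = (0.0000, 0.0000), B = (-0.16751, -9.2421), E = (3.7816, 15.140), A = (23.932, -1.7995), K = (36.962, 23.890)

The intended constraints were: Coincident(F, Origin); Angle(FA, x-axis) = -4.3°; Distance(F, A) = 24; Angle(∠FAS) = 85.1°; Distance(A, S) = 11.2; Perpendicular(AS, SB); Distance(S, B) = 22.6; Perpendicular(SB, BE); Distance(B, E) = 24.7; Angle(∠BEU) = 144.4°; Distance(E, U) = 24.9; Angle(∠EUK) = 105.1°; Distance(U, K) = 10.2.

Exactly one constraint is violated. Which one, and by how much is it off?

Distance(U, K) = 10.2 — off by 7.80.

F = (0.00, 0.00) ✓; FA at -4.300° ✓; |FA| = 24.00 ✓; ∠FAS = 85.10° ✓; |AS| = 11.20 ✓; ∠(AS, SB) = 90.00° ✓; |SB| = 22.60 ✓; ∠(SB, BE) = 90.00° ✓; |BE| = 24.70 ✓; ∠BEU = 144.4° ✓; |EU| = 24.90 ✓; ∠EUK = 105.1° ✓; |UK| = 18.00 ✗.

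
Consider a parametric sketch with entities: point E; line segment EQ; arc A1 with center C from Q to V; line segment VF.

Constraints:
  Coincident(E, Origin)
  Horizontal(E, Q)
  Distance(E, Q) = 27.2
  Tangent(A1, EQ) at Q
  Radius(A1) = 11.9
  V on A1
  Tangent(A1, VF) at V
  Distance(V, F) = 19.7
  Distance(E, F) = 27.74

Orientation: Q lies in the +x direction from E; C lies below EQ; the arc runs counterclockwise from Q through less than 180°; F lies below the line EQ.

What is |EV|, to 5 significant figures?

17.819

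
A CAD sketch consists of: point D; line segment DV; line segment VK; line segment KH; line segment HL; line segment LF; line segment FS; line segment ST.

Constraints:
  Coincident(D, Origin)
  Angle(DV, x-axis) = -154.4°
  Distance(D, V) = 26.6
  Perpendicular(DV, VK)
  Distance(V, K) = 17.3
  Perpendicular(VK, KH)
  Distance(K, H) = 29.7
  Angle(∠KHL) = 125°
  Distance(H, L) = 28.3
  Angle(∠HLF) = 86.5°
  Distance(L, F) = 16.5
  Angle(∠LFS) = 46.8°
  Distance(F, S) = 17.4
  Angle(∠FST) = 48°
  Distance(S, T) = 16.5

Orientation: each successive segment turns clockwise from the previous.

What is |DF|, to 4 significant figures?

15.43

D is at the origin; DV runs at -154.4° with length 26.6, so V = (-23.99, -11.49). The perpendicularity gives VK at right angles to DV, so VK runs at 115.6°; with |VK| = 17.3, K = (-31.46, 4.108). VK ⟂ KH, so KH runs at 25.60°; with |KH| = 29.7, H = (-4.679, 16.94). ∠KHL = 125.0° gives HL at -29.40° from the x-axis; with |HL| = 28.3, L = (19.98, 3.049). ∠HLF = 86.5° gives LF at -122.9° from the x-axis; with |LF| = 16.5, F = (11.01, -10.81). Then |DF| = |F − D| = 15.43.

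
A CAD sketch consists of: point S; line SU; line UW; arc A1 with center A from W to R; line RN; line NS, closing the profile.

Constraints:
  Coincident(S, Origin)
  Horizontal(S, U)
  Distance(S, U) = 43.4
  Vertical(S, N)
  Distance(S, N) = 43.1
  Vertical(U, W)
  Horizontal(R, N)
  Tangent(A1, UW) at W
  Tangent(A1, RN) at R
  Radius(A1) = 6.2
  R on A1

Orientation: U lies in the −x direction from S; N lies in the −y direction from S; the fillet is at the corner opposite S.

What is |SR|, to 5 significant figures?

56.934

The virtual corner opposite S is at (-43.400, -43.100). Since A1 is tangent to UW there, AW ⟂ UW and A1 meets RN tangentially, so AR is at right angles to RN, with radius 6.2, so the center A sits 6.2 in from both sides at A = (-37.200, -36.900). That places the tangent points at W = (-43.400, -36.900) on UW and R = (-37.200, -43.100) on RN. Then |SR| = |R − S| = 56.934.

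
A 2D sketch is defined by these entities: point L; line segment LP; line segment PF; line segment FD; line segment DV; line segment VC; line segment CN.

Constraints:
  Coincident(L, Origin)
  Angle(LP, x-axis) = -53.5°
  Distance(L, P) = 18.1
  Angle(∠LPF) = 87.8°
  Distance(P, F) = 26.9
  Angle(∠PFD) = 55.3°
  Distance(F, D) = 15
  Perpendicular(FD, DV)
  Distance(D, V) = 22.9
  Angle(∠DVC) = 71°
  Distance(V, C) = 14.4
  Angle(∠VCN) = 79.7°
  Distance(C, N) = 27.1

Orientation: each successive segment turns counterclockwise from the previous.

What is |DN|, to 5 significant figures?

5.4328

∠DVC = 71.0° gives VC at 2.4000° from the x-axis; with |VC| = 14.4, C = (25.230, -14.788). ∠VCN = 79.7° gives CN at 102.70° from the x-axis; with |CN| = 27.1, N = (19.272, 11.649). Then |DN| = |N − D| = 5.4328.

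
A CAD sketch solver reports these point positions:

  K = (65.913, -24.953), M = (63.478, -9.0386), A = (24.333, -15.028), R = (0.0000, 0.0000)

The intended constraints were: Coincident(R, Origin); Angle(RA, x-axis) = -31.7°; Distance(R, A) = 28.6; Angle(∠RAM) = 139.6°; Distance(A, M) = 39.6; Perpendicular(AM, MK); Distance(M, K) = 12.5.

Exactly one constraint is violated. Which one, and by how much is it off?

Distance(M, K) = 12.5 — off by 3.60.

R = (0.00, 0.00) ✓; RA at -31.70° ✓; |RA| = 28.60 ✓; ∠RAM = 139.6° ✓; |AM| = 39.60 ✓; ∠(AM, MK) = 90.00° ✓; |MK| = 16.10 ✗.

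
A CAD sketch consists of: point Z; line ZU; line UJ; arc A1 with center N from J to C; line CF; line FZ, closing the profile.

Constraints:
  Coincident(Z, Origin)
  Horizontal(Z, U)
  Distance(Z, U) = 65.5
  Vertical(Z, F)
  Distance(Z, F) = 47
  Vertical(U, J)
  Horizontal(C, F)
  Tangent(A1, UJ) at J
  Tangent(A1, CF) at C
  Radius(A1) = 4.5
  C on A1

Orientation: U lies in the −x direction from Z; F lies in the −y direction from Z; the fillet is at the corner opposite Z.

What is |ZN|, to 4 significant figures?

74.35

Z is at the origin; Z and U share the same y with |ZU| = 65.5 and U on the −x side, so U = (-65.50, 0.000). ZF is vertical with |ZF| = 47.0 and F on the −y side, so F = (0.000, -47.00). The virtual corner opposite Z is at (-65.50, -47.00). Tangency of A1 to UJ means the radius NJ is perpendicular to UJ and tangency of A1 to CF means the radius NC is perpendicular to CF, with radius 4.5, so the center N sits 4.5 in from both sides at N = (-61.00, -42.50). Then |ZN| = |N − Z| = 74.35.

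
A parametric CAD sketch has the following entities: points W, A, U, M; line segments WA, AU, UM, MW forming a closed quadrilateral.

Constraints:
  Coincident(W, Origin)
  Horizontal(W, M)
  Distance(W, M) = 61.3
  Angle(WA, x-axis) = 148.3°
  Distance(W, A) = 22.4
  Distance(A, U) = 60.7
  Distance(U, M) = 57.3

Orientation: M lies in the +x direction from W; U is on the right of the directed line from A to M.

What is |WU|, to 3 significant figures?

40.7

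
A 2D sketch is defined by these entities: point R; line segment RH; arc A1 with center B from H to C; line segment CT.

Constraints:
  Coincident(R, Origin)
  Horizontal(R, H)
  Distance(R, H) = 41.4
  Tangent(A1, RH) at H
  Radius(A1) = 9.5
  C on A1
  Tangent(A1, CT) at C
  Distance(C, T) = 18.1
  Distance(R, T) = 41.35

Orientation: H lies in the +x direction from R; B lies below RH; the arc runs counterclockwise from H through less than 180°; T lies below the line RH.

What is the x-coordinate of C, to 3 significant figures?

31.9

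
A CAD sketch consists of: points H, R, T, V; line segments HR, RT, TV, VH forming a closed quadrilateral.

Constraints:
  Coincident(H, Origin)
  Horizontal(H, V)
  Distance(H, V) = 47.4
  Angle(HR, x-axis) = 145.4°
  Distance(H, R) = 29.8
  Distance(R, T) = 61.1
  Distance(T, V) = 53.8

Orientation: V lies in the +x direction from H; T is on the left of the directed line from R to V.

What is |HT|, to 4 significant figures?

56.62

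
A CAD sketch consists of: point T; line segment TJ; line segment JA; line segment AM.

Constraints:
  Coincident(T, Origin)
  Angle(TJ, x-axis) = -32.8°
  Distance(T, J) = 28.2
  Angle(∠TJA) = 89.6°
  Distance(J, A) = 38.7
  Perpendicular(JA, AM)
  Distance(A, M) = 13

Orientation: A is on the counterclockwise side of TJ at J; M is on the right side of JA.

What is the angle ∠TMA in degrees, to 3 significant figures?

43.1°

∠TJA = 89.6°, so JA runs at -32.8° + (180° − 89.6°) = 57.6° from the x-axis; with |JA| = 38.7, A = J + 38.7·(cos 57.6°, sin 57.6°) = (44.4, 17.4). JA is perpendicular to AM; with |AM| = 13.0 on the right of JA, M = A + 13.0·(0.844, -0.536) = (55.4, 10.4). Then cos ∠TMA = MT·MA / (|MT||MA|), giving 43.1°.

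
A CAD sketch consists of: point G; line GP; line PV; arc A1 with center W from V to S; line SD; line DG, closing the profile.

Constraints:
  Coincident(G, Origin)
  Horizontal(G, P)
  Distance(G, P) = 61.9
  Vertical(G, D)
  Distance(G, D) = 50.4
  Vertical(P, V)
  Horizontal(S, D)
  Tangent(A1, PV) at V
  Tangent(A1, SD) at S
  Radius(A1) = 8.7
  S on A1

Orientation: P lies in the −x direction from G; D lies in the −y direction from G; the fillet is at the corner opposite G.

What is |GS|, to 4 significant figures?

73.28

G is at the origin; G and P share the same y with |GP| = 61.9 and P on the −x side, so P = (-61.90, 0.000). GD is vertical with |GD| = 50.4 and D on the −y side, so D = (0.000, -50.40). The virtual corner opposite G is at (-61.90, -50.40). A1 meets PV tangentially, so WV is at right angles to PV and tangency of A1 to SD means the radius WS is perpendicular to SD, with radius 8.7, so the center W sits 8.7 in from both sides at W = (-53.20, -41.70). That places the tangent points at V = (-61.90, -41.70) on PV and S = (-53.20, -50.40) on SD. Then |GS| = |S − G| = 73.28.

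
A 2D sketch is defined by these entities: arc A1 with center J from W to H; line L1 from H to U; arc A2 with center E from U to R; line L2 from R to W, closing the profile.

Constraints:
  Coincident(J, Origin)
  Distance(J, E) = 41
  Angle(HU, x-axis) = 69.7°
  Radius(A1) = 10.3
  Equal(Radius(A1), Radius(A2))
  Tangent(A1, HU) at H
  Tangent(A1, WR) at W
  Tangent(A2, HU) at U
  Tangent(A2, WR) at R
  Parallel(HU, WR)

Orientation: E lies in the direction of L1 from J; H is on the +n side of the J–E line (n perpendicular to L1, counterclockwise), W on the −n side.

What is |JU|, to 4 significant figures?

42.27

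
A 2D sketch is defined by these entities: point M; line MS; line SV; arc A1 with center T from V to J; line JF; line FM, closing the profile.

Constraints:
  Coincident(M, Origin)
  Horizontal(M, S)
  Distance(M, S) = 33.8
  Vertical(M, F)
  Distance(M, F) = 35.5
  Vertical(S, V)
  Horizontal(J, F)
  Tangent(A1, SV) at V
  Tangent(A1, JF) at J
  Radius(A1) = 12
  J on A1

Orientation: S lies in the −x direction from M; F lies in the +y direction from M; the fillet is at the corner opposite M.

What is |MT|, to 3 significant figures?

32.1

M is at the origin; M and S share the same y with |MS| = 33.8 and S on the −x side, so S = (-33.8, 0.00). M and F share the same x with |MF| = 35.5 and F on the +y side, so F = (0.00, 35.5). The virtual corner opposite M is at (-33.8, 35.5). Since A1 is tangent to SV there, TV ⟂ SV and A1 meets JF tangentially, so TJ is at right angles to JF, with radius 12.0, so the center T sits 12.0 in from both sides at T = (-21.8, 23.5). Then |MT| = |T − M| = 32.1.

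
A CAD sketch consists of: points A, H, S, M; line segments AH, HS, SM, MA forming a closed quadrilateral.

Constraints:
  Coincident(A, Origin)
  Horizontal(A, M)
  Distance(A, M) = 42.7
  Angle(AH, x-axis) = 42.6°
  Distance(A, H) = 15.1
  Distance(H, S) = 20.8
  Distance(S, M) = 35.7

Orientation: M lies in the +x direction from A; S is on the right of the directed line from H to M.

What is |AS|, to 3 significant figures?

13.5

Checks: |HS| = 20.80 ✓; |SM| = 35.70 ✓.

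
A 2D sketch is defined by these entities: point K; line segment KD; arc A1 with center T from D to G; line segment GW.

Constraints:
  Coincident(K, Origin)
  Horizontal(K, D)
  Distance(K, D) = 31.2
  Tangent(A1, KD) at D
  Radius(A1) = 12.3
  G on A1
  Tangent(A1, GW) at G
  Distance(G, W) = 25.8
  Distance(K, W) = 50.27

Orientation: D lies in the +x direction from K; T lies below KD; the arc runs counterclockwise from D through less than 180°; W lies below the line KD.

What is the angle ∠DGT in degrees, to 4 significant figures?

34.12°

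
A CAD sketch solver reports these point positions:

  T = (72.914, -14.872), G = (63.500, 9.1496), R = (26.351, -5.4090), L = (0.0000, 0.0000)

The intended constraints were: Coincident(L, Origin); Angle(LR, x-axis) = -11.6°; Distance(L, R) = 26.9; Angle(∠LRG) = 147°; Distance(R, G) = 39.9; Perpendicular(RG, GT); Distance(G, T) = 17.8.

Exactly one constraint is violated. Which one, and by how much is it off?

Distance(G, T) = 17.8 — off by 8.00.

L = (0.00, 0.00) ✓; LR at -11.60° ✓; |LR| = 26.90 ✓; ∠LRG = 147.0° ✓; |RG| = 39.90 ✓; ∠(RG, GT) = 90.00° ✓; |GT| = 25.80 ✗.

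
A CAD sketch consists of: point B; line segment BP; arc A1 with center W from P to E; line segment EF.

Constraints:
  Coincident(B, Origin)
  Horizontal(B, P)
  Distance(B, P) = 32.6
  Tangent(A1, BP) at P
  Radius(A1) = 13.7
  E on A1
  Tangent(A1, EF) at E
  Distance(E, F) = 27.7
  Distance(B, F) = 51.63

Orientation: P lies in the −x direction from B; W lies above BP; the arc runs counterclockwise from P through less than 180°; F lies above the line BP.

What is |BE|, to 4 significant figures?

26.07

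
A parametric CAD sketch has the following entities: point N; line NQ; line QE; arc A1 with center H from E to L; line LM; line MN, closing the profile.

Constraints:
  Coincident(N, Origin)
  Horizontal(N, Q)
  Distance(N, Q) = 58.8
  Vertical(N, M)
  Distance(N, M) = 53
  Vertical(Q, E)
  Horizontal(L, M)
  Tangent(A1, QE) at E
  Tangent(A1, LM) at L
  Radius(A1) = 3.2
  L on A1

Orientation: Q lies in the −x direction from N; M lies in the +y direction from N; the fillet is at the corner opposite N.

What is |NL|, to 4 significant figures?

76.81

The virtual corner opposite N is at (-58.80, 53.00). Since A1 is tangent to QE there, HE ⟂ QE and the tangent condition forces HL to be normal to LM, with radius 3.2, so the center H sits 3.2 in from both sides at H = (-55.60, 49.80). That places the tangent points at E = (-58.80, 49.80) on QE and L = (-55.60, 53.00) on LM. Then |NL| = |L − N| = 76.81.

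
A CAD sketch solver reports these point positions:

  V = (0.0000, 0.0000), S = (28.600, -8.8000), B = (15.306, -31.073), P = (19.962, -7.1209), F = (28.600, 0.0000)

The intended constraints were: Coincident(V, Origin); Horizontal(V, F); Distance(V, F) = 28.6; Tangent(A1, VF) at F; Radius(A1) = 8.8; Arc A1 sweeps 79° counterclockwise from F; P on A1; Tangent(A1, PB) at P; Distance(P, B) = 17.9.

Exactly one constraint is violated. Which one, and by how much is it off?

Distance(P, B) = 17.9 — off by 6.50.

V = (0.00, 0.00) ✓; V.y = 0.00, F.y = 0.00 ✓; |VF| = 28.60 ✓; ∠(SF, FV) = 90.00° ✓; |SF| = 8.800 ✓; bearing(S→P) − bearing(S→F) = 79.00° ✓; |SP| = 8.800 ✓; ∠(SP, PB) = 90.00° ✓; |PB| = 24.40 ✗.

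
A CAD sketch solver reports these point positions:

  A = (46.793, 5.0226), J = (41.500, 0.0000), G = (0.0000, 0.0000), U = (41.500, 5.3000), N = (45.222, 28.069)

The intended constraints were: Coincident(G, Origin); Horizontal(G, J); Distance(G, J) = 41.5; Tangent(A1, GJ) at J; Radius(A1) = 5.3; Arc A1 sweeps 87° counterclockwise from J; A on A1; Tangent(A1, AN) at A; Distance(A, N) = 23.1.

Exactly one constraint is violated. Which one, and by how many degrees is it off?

Tangent(A1, AN) at A — off by 6.90°.

G = (0.00, 0.00) ✓; G.y = 0.00, J.y = 0.00 ✓; |GJ| = 41.50 ✓; ∠(UJ, JG) = 90.00° ✓; |UJ| = 5.300 ✓; bearing(U→A) − bearing(U→J) = 87.00° ✓; |UA| = 5.300 ✓; ∠(UA, AN) = 83.10° ✗; |AN| = 23.10 ✓.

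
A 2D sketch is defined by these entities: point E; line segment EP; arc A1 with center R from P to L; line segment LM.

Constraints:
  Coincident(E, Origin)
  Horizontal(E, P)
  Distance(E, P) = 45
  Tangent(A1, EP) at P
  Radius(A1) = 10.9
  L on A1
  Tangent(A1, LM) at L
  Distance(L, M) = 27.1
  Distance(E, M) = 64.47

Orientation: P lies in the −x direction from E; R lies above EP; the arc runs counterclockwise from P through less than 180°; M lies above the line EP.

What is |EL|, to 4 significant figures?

39.72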